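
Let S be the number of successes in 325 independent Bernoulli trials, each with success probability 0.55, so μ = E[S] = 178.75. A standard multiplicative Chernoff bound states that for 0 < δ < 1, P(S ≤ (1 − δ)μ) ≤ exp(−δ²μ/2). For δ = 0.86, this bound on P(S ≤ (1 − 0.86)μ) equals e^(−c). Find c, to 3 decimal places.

66.102

c = δ²μ/2 = 0.86²·178.75/2 = 66.1017.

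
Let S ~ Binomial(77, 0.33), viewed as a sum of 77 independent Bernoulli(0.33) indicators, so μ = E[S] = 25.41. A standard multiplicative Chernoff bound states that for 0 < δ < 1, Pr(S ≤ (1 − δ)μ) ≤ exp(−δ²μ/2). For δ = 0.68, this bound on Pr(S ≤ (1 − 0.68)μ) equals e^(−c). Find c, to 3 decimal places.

c = δ²μ/2 = 0.68²·25.41/2 = 5.8748.

5.875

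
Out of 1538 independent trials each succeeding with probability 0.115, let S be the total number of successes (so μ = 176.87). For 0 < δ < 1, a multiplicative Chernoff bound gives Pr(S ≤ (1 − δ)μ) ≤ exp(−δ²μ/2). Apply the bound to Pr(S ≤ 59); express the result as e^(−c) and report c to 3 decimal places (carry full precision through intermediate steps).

39.276

Write 59 = (1 − δ)μ, so δ = 1 − 59/176.87 = 0.6664217…
Then the exponent is δ²μ/2 = (μ − 59)²/(2μ) = 39.275561.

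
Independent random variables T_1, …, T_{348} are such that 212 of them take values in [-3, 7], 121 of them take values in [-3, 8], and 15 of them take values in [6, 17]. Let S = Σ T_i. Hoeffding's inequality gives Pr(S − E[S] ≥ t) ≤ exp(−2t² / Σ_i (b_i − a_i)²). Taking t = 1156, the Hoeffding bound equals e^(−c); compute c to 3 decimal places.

Σ(b_i − a_i)² = 212·10² + 121·11² + 15·11² = 37656.
c = 2t² / 37656 = 2·1156² / 37656 = 70.9760.

70.976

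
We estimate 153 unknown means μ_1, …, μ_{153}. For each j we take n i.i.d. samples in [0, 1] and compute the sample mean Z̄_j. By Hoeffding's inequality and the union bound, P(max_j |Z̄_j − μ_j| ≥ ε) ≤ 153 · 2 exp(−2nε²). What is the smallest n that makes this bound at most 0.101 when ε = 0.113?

Need 2·153·exp(−2nε²) ≤ 0.101, i.e. exp(−2nε²) ≤ 0.101/306.
So 2nε² ≥ ln(306/0.101) = 8.016220.
Hence n ≥ 8.016220/(2·0.113²) = 313.894.
The smallest integer n is 314.

314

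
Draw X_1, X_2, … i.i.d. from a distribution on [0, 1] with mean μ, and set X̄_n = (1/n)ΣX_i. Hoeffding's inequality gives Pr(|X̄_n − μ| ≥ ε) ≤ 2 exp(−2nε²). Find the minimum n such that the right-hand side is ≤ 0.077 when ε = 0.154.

69

Require 2·exp(−2nε²) ≤ 0.077, i.e. 2nε² ≥ ln(2/0.077) = 3.257097.
So n ≥ 3.257097 / (2·0.154²) = 68.669.
The smallest integer n is 69.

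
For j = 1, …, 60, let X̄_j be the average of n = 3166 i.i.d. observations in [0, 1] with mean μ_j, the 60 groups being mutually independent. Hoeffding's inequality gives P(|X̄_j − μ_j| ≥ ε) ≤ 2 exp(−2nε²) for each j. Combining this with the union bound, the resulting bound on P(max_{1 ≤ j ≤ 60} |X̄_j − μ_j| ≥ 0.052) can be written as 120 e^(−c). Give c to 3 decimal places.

17.122

Union bound over the 60 events: P(max_{1 ≤ j ≤ 60} |X̄_j − μ_j| ≥ 0.052) ≤ 60·2·exp(−2nε²) = 120 exp(−2·3166·0.052²).
So c = 2·3166·0.052² = 17.1217.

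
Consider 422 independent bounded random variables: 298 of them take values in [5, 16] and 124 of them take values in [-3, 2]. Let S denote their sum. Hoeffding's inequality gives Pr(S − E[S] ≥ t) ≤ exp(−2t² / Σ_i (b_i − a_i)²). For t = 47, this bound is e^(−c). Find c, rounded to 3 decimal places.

Σ(b_i − a_i)² = 298·11² + 124·5² = 39158.
c = 2t² / 39158 = 2·47² / 39158 = 0.1128.

0.113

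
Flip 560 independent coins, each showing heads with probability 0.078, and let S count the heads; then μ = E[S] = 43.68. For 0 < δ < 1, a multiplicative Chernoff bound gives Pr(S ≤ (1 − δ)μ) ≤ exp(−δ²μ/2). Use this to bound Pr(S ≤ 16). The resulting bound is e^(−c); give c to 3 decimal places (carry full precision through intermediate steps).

8.770

Write 16 = (1 − δ)μ, so δ = 1 − 16/43.68 = 0.6336996…
Then the exponent is δ²μ/2 = (μ − 16)²/(2μ) = 8.770403.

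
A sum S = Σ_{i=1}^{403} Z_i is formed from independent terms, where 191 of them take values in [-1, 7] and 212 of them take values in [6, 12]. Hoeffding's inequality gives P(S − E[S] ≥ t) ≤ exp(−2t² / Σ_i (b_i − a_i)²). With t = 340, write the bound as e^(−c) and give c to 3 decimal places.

Σ(b_i − a_i)² = 191·8² + 212·6² = 19856.
c = 2t² / 19856 = 2·340² / 19856 = 11.6438.

11.644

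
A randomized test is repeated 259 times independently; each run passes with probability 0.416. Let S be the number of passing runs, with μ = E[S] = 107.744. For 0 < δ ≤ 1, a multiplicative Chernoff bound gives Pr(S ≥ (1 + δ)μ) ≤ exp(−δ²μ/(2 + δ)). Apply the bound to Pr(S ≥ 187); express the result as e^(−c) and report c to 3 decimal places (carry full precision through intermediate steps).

21.312

Write 187 = (1 + δ)μ, so δ = 187/107.744 − 1 = 0.7355955…
Then the exponent is δ²μ/(2 + δ) = (187 − μ)² / (μ·(2 + δ)) = 21.311760.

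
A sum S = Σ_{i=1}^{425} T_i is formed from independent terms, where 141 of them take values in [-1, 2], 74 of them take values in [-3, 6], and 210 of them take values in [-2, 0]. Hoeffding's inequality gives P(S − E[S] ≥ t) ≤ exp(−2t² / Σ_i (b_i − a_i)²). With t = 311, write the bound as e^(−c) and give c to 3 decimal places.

23.873

Σ(b_i − a_i)² = 141·3² + 74·9² + 210·2² = 8103.
c = 2t² / 8103 = 2·311² / 8103 = 23.8729.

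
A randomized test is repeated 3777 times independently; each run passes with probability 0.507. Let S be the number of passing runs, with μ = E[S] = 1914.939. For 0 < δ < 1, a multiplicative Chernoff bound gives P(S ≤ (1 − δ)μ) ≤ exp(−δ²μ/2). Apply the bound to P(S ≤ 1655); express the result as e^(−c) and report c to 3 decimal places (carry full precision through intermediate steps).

17.642

Write 1655 = (1 − δ)μ, so δ = 1 − 1655/1914.939 = 0.1357427…
Then the exponent is δ²μ/2 = (μ − 1655)²/(2μ) = 17.642412.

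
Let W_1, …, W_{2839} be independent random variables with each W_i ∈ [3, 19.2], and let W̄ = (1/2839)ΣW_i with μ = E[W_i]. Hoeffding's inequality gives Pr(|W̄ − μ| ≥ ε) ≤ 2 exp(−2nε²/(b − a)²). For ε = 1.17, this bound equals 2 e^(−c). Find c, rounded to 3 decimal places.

29.617

c = 2nε²/(b − a)² = 2·2839·1.17² / 16.2² = 29.6167.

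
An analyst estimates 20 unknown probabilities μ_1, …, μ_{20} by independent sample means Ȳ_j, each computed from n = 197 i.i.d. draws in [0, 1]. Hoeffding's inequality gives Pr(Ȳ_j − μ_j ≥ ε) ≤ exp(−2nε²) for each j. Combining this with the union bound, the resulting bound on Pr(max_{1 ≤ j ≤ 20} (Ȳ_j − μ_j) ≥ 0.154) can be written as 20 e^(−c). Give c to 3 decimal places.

9.344

Union bound over the 20 events: Pr(max_{1 ≤ j ≤ 20} (Ȳ_j − μ_j) ≥ 0.154) ≤ 20·exp(−2nε²) = 20 exp(−2·197·0.154²).
So c = 2·197·0.154² = 9.3441.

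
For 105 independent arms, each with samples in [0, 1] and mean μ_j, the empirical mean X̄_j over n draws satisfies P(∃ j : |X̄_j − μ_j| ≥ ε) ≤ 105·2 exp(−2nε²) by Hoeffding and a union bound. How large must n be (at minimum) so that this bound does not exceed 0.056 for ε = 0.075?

Need 2·105·exp(−2nε²) ≤ 0.056, i.e. exp(−2nε²) ≤ 0.056/210.
So 2nε² ≥ ln(210/0.056) = 8.229511.
Hence n ≥ 8.229511/(2·0.075²) = 731.512.
The smallest integer n is 732.

732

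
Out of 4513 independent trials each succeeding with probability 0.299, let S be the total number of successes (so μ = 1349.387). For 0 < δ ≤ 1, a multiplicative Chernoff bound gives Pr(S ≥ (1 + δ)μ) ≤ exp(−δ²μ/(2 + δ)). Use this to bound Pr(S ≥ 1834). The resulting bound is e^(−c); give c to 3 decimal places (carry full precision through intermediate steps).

Write 1834 = (1 + δ)μ, so δ = 1834/1349.387 − 1 = 0.3591357…
Then the exponent is δ²μ/(2 + δ) = (1834 − μ)² / (μ·(2 + δ)) = 73.773550.

73.774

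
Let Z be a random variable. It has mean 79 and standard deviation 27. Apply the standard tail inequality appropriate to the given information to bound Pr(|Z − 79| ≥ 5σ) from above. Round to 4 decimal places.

0.0400

Mean and variance are known, so Chebyshev's inequality applies.
Chebyshev: Pr(|Z − μ| ≥ t) ≤ Var(Z)/t².
Var(Z) = σ² = 27² = 729.
t = 5·27 = 135.
Bound = 729 / 18225 = 0.0400.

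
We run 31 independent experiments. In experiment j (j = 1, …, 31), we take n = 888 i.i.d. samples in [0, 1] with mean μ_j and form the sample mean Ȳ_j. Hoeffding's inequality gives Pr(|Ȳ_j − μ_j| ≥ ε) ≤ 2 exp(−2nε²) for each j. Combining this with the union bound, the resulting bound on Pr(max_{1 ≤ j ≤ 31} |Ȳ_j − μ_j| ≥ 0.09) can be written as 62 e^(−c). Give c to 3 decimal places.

14.386

Union bound over the 31 events: Pr(max_{1 ≤ j ≤ 31} |Ȳ_j − μ_j| ≥ 0.09) ≤ 31·2·exp(−2nε²) = 62 exp(−2·888·0.09²).
So c = 2·888·0.09² = 14.3856.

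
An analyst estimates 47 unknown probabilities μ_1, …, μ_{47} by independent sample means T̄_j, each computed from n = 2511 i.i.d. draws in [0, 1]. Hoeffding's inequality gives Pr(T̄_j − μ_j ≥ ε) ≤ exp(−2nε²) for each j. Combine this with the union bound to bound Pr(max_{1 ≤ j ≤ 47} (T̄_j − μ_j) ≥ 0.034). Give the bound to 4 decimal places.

Per-experiment Hoeffding bound: exp(−2·2511·0.034²) = exp(−5.80543) = 0.0030112.
Union bound over 47 events: 47·0.0030112 = 0.14152.

0.1415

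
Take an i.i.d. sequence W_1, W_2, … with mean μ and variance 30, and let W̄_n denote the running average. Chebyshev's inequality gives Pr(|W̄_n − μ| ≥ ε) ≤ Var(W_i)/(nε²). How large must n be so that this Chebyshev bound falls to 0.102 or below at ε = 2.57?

45

Require 30/(n·2.57²) ≤ 0.102, i.e. n ≥ 30/(0.102·2.57²) = 44.530.
The smallest integer n is 45.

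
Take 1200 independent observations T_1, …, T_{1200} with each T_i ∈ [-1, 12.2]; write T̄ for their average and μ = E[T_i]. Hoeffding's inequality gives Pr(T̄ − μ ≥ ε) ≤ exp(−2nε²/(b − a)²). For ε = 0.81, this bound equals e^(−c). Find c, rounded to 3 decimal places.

9.037

c = 2nε²/(b − a)² = 2·1200·0.81² / 13.2² = 9.0372.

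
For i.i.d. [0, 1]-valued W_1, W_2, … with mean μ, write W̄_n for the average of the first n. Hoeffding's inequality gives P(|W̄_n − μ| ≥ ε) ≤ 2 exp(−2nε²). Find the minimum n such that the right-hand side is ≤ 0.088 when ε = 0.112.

125

Require 2·exp(−2nε²) ≤ 0.088, i.e. 2nε² ≥ ln(2/0.088) = 3.123566.
So n ≥ 3.123566 / (2·0.112²) = 124.504.
The smallest integer n is 125.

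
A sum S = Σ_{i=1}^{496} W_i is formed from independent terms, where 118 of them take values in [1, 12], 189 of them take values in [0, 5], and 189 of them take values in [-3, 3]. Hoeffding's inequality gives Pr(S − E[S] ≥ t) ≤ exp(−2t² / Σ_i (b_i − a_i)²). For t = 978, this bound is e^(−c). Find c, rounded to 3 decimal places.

74.126

Σ(b_i − a_i)² = 118·11² + 189·5² + 189·6² = 25807.
c = 2t² / 25807 = 2·978² / 25807 = 74.1259.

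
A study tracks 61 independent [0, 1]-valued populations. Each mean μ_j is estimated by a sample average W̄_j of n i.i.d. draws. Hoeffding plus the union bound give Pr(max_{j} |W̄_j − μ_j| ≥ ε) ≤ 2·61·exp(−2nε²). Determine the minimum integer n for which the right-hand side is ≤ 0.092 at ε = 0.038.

2490

Need 2·61·exp(−2nε²) ≤ 0.092, i.e. exp(−2nε²) ≤ 0.092/122.
So 2nε² ≥ ln(122/0.092) = 7.189988.
Hence n ≥ 7.189988/(2·0.038²) = 2489.608.
The smallest integer n is 2490.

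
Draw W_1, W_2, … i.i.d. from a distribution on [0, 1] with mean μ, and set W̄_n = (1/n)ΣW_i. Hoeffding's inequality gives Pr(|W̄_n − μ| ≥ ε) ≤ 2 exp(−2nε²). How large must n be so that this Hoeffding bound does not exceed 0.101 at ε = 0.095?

Require 2·exp(−2nε²) ≤ 0.101, i.e. 2nε² ≥ ln(2/0.101) = 2.985782.
So n ≥ 2.985782 / (2·0.095²) = 165.417.
The smallest integer n is 166.

166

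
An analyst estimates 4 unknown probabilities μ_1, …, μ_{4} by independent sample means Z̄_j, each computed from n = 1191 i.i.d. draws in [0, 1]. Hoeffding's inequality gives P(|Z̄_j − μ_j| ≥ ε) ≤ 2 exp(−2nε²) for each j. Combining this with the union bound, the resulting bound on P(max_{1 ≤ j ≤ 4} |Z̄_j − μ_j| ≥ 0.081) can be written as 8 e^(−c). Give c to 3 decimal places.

15.628

Union bound over the 4 events: P(max_{1 ≤ j ≤ 4} |Z̄_j − μ_j| ≥ 0.081) ≤ 4·2·exp(−2nε²) = 8 exp(−2·1191·0.081²).
So c = 2·1191·0.081² = 15.6283.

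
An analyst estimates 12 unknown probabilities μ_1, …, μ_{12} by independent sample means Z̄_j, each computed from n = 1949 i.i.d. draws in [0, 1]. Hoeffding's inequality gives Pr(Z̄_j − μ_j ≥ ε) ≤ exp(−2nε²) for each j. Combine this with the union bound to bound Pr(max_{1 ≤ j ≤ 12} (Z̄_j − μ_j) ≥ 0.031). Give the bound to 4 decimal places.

0.2834

Per-experiment Hoeffding bound: exp(−2·1949·0.031²) = exp(−3.74598) = 0.023613.
Union bound over 12 events: 12·0.023613 = 0.28335.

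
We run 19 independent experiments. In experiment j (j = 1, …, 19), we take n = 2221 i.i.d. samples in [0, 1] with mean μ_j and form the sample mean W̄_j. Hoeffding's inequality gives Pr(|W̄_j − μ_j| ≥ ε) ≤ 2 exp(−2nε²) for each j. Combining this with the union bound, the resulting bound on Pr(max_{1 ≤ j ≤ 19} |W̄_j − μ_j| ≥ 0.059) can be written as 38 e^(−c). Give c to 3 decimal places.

Union bound over the 19 events: Pr(max_{1 ≤ j ≤ 19} |W̄_j − μ_j| ≥ 0.059) ≤ 19·2·exp(−2nε²) = 38 exp(−2·2221·0.059²).
So c = 2·2221·0.059² = 15.4626.

15.463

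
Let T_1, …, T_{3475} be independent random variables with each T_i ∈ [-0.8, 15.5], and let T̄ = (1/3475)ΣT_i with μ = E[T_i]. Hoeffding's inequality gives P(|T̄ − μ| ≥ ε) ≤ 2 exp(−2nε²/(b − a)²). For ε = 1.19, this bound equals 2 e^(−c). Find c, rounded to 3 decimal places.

37.043

c = 2nε²/(b − a)² = 2·3475·1.19² / 16.3² = 37.0428.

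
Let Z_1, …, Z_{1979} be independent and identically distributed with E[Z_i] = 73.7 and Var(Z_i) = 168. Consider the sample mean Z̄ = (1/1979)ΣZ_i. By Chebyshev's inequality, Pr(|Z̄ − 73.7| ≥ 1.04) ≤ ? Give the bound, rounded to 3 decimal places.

Var(Z̄) = Var(Z_i)/n = 168/1979 = 0.084891.
Chebyshev: Pr(|Z̄ − 73.7| ≥ 1.04) ≤ Var(Z̄)/(1.04)² = 168/(1979·1.04²) = 0.0785.

0.078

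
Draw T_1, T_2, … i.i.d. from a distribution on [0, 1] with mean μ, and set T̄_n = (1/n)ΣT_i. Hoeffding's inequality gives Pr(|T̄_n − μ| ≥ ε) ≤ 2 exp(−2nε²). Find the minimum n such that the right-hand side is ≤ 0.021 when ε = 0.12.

Require 2·exp(−2nε²) ≤ 0.021, i.e. 2nε² ≥ ln(2/0.021) = 4.556380.
So n ≥ 4.556380 / (2·0.12²) = 158.208.
The smallest integer n is 159.

159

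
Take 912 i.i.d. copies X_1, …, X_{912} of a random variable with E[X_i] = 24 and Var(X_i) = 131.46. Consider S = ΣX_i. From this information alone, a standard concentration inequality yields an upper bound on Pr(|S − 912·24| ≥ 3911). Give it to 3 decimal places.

0.008

With mean and variance of each term known, Chebyshev's inequality bounds the deviation of the sum (or sample mean).
Var(S) = n·Var(X_i) = 912·131.46 = 119891.52.
Chebyshev: Pr(|S − 912·24| ≥ 3911) ≤ Var(S)/3911² = 119891.52/15295921 = 0.0078.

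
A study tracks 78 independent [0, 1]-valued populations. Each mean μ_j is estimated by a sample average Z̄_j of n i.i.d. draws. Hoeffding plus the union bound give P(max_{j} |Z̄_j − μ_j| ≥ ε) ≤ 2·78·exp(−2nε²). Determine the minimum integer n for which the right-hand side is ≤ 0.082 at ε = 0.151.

Need 2·78·exp(−2nε²) ≤ 0.082, i.e. exp(−2nε²) ≤ 0.082/156.
So 2nε² ≥ ln(156/0.082) = 7.550892.
Hence n ≥ 7.550892/(2·0.151²) = 165.582.
The smallest integer n is 166.

166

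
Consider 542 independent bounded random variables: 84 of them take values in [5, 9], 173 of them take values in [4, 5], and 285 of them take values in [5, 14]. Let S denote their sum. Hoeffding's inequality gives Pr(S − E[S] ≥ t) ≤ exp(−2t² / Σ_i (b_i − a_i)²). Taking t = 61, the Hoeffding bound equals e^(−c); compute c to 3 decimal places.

Σ(b_i − a_i)² = 84·4² + 173·1² + 285·9² = 24602.
c = 2t² / 24602 = 2·61² / 24602 = 0.3025.

0.302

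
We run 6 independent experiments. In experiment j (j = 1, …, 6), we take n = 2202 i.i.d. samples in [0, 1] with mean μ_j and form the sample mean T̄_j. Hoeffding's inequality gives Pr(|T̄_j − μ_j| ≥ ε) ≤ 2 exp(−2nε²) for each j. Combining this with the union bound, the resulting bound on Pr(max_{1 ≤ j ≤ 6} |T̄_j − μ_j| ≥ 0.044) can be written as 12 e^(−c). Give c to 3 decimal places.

Union bound over the 6 events: Pr(max_{1 ≤ j ≤ 6} |T̄_j − μ_j| ≥ 0.044) ≤ 6·2·exp(−2nε²) = 12 exp(−2·2202·0.044²).
So c = 2·2202·0.044² = 8.5261.

8.526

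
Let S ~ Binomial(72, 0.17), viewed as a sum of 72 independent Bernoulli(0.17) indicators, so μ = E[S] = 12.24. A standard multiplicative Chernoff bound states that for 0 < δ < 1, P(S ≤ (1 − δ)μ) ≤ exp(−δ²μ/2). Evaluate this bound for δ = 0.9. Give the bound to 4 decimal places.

Exponent = δ²μ/2 = 0.9²·12.24/2 = 4.9572.
Bound = exp(−4.9572) = 0.00703.

0.0070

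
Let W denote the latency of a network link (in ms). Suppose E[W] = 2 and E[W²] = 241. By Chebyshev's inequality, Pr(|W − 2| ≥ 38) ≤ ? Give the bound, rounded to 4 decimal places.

Var(W) = E[W²] − (E[W])² = 241 − 4 = 237.
Chebyshev's inequality: Pr(|W − μ| ≥ t) ≤ Var(W)/t² = 237/1444 = 0.1641.

0.1641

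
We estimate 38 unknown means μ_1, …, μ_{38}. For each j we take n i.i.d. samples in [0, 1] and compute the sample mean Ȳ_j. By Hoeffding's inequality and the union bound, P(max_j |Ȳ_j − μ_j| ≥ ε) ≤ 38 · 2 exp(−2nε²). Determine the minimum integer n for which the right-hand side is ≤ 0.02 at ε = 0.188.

Need 2·38·exp(−2nε²) ≤ 0.02, i.e. exp(−2nε²) ≤ 0.02/76.
So 2nε² ≥ ln(76/0.02) = 8.242756.
Hence n ≥ 8.242756/(2·0.188²) = 116.608.
The smallest integer n is 117.

117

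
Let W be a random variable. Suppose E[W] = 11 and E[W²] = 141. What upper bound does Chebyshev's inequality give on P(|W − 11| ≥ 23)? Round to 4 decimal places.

Var(W) = E[W²] − (E[W])² = 141 − 121 = 20.
Chebyshev's inequality: P(|W − μ| ≥ t) ≤ Var(W)/t² = 20/529 = 0.0378.

0.0378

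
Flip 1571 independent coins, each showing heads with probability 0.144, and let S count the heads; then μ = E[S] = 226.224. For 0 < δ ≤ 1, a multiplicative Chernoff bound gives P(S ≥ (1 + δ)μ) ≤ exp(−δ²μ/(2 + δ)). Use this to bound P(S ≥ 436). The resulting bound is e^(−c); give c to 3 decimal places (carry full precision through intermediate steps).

Write 436 = (1 + δ)μ, so δ = 436/226.224 − 1 = 0.9272933…
Then the exponent is δ²μ/(2 + δ) = (436 − μ)² / (μ·(2 + δ)) = 66.451790.

66.452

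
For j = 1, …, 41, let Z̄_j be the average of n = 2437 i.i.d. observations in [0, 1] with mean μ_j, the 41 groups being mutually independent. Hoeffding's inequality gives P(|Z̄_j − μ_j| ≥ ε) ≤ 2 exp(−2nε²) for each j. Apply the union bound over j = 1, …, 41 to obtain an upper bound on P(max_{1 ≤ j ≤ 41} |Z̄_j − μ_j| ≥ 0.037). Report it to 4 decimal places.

0.1037

Per-experiment Hoeffding bound: 2·exp(−2·2437·0.037²) = 2·exp(−6.67251) = 0.0025304.
Union bound over 41 events: 41·0.0025304 = 0.10375.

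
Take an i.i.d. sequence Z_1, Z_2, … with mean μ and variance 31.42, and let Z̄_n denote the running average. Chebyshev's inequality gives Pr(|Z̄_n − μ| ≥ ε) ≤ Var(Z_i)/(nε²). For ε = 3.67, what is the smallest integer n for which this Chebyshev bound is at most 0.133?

Require 31.42/(n·3.67²) ≤ 0.133, i.e. n ≥ 31.42/(0.133·3.67²) = 17.540.
The smallest integer n is 18.

18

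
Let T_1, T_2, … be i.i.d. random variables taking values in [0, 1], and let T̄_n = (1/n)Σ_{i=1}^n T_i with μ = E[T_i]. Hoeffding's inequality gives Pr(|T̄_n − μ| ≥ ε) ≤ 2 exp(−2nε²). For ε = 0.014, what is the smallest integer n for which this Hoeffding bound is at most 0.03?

Require 2·exp(−2nε²) ≤ 0.03, i.e. 2nε² ≥ ln(2/0.03) = 4.199705.
So n ≥ 4.199705 / (2·0.014²) = 10713.533.
The smallest integer n is 10714.

10714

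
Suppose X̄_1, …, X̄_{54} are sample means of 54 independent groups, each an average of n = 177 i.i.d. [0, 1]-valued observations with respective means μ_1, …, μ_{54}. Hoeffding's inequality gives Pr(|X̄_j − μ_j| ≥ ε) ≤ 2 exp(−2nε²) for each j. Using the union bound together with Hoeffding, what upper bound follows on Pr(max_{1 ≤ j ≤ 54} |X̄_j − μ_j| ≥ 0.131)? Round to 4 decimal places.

0.2484

Per-experiment Hoeffding bound: 2·exp(−2·177·0.131²) = 2·exp(−6.07499) = 0.0045993.
Union bound over 54 events: 54·0.0045993 = 0.24836.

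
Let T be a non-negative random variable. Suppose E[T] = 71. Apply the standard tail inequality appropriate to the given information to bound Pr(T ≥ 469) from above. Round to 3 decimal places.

Only the mean of a non-negative variable is known, so Markov's inequality is the applicable tail bound.
Markov's inequality: for a non-negative random variable, Pr(T ≥ a) ≤ E[T]/a.
Here E[T] = 71 and a = 469, so the bound is 71/469 = 0.1514.

0.151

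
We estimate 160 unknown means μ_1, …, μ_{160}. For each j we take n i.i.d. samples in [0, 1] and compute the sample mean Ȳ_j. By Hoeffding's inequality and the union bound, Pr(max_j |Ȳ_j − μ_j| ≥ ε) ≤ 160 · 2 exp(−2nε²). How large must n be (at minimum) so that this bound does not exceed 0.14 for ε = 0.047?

1751

Need 2·160·exp(−2nε²) ≤ 0.14, i.e. exp(−2nε²) ≤ 0.14/320.
So 2nε² ≥ ln(320/0.14) = 7.734434.
Hence n ≥ 7.734434/(2·0.047²) = 1750.664.
The smallest integer n is 1751.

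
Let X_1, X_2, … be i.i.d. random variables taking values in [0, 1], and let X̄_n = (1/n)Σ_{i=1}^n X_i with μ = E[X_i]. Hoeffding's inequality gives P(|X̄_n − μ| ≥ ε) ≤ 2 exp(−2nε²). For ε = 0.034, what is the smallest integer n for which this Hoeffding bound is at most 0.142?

Require 2·exp(−2nε²) ≤ 0.142, i.e. 2nε² ≥ ln(2/0.142) = 2.645075.
So n ≥ 2.645075 / (2·0.034²) = 1144.064.
The smallest integer n is 1145.

1145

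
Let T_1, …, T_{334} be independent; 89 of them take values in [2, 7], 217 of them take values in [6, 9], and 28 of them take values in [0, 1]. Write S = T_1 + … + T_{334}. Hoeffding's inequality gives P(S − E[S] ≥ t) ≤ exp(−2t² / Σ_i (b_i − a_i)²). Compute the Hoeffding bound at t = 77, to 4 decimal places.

0.0596

Σ(b_i − a_i)² = 89·5² + 217·3² + 28·1² = 4206.
Exponent = 2·77² / 4206 = 2.81931.
Bound = exp(−2.81931) = 0.05965.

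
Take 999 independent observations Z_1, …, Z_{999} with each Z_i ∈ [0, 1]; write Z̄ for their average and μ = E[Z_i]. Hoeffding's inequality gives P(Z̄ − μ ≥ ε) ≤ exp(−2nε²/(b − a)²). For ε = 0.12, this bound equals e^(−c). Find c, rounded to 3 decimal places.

28.771

c = 2nε²/(b − a)² = 2·999·0.12² / 1² = 28.7712.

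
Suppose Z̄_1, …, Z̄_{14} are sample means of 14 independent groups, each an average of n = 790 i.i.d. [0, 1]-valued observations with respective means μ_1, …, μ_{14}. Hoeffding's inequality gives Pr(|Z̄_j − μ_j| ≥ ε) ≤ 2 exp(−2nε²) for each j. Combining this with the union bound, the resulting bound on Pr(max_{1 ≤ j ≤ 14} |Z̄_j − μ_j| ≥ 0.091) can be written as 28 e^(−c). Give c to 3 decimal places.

13.084

Union bound over the 14 events: Pr(max_{1 ≤ j ≤ 14} |Z̄_j − μ_j| ≥ 0.091) ≤ 14·2·exp(−2nε²) = 28 exp(−2·790·0.091²).
So c = 2·790·0.091² = 13.0840.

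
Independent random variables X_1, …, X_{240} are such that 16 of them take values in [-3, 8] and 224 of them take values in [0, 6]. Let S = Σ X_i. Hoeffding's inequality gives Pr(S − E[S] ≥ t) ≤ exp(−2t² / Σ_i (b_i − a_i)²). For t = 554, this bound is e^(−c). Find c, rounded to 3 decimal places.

61.383

Σ(b_i − a_i)² = 16·11² + 224·6² = 10000.
c = 2t² / 10000 = 2·554² / 10000 = 61.3832.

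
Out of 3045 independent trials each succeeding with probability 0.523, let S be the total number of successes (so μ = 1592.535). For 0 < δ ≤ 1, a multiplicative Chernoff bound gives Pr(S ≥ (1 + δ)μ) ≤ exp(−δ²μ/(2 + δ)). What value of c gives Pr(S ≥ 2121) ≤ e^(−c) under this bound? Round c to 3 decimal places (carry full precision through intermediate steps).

75.205

Write 2121 = (1 + δ)μ, so δ = 2121/1592.535 − 1 = 0.3318389…
Then the exponent is δ²μ/(2 + δ) = (2121 − μ)² / (μ·(2 + δ)) = 75.204692.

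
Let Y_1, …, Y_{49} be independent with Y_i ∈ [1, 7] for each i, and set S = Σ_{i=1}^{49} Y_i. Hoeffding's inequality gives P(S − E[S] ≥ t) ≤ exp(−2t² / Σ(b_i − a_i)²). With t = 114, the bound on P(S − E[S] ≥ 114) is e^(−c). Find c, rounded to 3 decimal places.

14.735

Σ(b_i − a_i)² = 49·(6)² = 1764.
c = 2t²/1764 = 2·114²/1764 = 14.7347.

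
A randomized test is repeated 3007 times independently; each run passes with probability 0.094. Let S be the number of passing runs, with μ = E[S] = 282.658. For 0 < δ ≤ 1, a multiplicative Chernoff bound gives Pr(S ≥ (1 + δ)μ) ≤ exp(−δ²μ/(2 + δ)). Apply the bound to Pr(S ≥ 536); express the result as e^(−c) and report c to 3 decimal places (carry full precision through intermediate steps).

Write 536 = (1 + δ)μ, so δ = 536/282.658 − 1 = 0.8962846…
Then the exponent is δ²μ/(2 + δ) = (536 − μ)² / (μ·(2 + δ)) = 78.399245.

78.399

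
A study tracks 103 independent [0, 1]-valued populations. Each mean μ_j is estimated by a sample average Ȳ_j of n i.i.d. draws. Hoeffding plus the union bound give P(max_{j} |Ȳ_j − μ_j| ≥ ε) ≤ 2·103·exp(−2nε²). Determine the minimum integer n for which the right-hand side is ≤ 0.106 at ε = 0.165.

140

Need 2·103·exp(−2nε²) ≤ 0.106, i.e. exp(−2nε²) ≤ 0.106/206.
So 2nε² ≥ ln(206/0.106) = 7.572192.
Hence n ≥ 7.572192/(2·0.165²) = 139.067.
The smallest integer n is 140.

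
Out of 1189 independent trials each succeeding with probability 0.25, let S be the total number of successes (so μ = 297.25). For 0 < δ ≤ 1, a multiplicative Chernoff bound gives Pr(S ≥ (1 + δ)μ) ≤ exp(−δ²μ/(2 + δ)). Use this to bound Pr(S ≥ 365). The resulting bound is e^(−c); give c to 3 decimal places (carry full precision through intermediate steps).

Write 365 = (1 + δ)μ, so δ = 365/297.25 − 1 = 0.2279226…
Then the exponent is δ²μ/(2 + δ) = (365 − μ)² / (μ·(2 + δ)) = 6.931012.

6.931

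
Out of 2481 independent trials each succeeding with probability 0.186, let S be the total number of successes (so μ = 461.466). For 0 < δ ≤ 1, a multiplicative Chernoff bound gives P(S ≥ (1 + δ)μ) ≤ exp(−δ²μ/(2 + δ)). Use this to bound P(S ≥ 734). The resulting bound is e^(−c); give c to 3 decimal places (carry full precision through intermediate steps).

Write 734 = (1 + δ)μ, so δ = 734/461.466 − 1 = 0.5905831…
Then the exponent is δ²μ/(2 + δ) = (734 − μ)² / (μ·(2 + δ)) = 62.130400.

62.130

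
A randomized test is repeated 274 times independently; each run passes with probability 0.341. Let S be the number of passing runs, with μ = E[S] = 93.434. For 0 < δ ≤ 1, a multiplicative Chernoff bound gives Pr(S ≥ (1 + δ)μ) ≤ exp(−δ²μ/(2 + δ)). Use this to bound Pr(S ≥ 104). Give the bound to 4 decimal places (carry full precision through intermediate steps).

Write 104 = (1 + δ)μ, so δ = 104/93.434 − 1 = 0.1130852…
Then the exponent is δ²μ/(2 + δ) = (104 − μ)² / (μ·(2 + δ)) = 0.565457.
Bound = exp(−0.565457) = 0.56810.

0.5681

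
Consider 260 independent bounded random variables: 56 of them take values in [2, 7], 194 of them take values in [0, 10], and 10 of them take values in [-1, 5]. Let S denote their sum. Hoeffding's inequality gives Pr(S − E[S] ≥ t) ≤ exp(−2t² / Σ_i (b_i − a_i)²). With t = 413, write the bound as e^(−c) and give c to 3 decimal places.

16.122

Σ(b_i − a_i)² = 56·5² + 194·10² + 10·6² = 21160.
c = 2t² / 21160 = 2·413² / 21160 = 16.1218.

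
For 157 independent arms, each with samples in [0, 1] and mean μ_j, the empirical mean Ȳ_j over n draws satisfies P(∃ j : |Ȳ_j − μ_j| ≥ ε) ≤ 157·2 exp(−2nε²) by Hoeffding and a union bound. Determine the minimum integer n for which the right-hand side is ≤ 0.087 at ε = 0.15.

Need 2·157·exp(−2nε²) ≤ 0.087, i.e. exp(−2nε²) ≤ 0.087/314.
So 2nε² ≥ ln(314/0.087) = 8.191240.
Hence n ≥ 8.191240/(2·0.15²) = 182.028.
The smallest integer n is 183.

183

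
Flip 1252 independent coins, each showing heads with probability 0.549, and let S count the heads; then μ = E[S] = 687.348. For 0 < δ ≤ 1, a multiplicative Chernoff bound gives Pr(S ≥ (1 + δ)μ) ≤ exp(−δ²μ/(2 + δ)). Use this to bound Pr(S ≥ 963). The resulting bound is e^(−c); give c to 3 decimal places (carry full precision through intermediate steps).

46.041

Write 963 = (1 + δ)μ, so δ = 963/687.348 − 1 = 0.401037…
Then the exponent is δ²μ/(2 + δ) = (963 − μ)² / (μ·(2 + δ)) = 46.041214.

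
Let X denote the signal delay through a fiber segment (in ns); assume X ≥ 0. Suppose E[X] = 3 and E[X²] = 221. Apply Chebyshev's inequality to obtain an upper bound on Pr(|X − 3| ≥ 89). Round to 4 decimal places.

0.0268

Var(X) = E[X²] − (E[X])² = 221 − 9 = 212.
Chebyshev's inequality: Pr(|X − μ| ≥ t) ≤ Var(X)/t² = 212/7921 = 0.0268.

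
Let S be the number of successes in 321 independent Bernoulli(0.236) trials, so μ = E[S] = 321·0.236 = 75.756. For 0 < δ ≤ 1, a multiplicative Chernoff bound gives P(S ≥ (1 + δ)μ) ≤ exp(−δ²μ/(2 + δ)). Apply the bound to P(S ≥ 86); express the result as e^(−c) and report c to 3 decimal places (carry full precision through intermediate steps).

Write 86 = (1 + δ)μ, so δ = 86/75.756 − 1 = 0.1352236…
Then the exponent is δ²μ/(2 + δ) = (86 − μ)² / (μ·(2 + δ)) = 0.648752.

0.649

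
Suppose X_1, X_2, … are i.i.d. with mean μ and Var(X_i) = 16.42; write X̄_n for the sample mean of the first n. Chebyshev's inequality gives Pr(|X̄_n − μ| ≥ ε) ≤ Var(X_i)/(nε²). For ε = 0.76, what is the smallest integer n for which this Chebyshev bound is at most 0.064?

Require 16.42/(n·0.76²) ≤ 0.064, i.e. n ≥ 16.42/(0.064·0.76²) = 444.187.
The smallest integer n is 445.

445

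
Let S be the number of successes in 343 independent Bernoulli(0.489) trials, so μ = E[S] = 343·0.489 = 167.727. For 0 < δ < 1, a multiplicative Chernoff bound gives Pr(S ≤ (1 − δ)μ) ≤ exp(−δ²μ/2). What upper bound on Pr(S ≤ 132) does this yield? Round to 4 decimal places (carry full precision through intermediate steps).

Write 132 = (1 − δ)μ, so δ = 1 − 132/167.727 = 0.2130069…
Then the exponent is δ²μ/2 = (μ − 132)²/(2μ) = 3.805048.
Bound = exp(−3.805048) = 0.02226.

0.0223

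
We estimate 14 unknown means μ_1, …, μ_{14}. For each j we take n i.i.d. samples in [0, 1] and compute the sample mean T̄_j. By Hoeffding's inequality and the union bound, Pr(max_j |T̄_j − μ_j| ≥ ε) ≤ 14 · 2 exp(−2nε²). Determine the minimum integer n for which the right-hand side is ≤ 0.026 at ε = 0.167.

126

Need 2·14·exp(−2nε²) ≤ 0.026, i.e. exp(−2nε²) ≤ 0.026/28.
So 2nε² ≥ ln(28/0.026) = 6.981863.
Hence n ≥ 6.981863/(2·0.167²) = 125.172.
The smallest integer n is 126.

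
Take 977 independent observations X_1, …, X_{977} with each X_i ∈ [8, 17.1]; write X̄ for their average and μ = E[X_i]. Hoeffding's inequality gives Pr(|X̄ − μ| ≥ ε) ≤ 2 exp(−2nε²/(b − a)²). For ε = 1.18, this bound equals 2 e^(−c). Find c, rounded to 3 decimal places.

c = 2nε²/(b − a)² = 2·977·1.18² / 9.1² = 32.8553.

32.855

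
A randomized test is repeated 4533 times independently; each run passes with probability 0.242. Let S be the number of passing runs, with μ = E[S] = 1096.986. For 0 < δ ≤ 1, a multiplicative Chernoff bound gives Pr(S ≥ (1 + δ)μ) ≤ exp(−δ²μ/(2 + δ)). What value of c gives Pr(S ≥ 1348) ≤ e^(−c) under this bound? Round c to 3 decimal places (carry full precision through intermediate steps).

25.770

Write 1348 = (1 + δ)μ, so δ = 1348/1096.986 − 1 = 0.2288215…
Then the exponent is δ²μ/(2 + δ) = (1348 − μ)² / (μ·(2 + δ)) = 25.770302.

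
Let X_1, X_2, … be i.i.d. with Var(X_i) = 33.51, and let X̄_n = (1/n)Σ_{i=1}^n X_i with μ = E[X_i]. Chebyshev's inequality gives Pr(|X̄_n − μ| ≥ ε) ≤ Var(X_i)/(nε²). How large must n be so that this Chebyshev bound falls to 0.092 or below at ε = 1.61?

Require 33.51/(n·1.61²) ≤ 0.092, i.e. n ≥ 33.51/(0.092·1.61²) = 140.519.
The smallest integer n is 141.

141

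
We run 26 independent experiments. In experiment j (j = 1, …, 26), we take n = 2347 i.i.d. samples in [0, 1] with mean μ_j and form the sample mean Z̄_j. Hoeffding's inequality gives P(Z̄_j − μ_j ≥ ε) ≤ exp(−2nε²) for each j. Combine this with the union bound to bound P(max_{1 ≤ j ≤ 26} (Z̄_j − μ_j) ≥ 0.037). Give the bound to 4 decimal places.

Per-experiment Hoeffding bound: exp(−2·2347·0.037²) = exp(−6.42609) = 0.0016188.
Union bound over 26 events: 26·0.0016188 = 0.04209.

0.0421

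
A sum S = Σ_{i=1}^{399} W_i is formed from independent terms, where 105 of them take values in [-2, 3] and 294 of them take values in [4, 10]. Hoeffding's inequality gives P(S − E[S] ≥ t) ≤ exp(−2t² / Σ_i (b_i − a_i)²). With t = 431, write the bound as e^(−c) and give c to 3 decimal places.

Σ(b_i − a_i)² = 105·5² + 294·6² = 13209.
c = 2t² / 13209 = 2·431² / 13209 = 28.1264.

28.126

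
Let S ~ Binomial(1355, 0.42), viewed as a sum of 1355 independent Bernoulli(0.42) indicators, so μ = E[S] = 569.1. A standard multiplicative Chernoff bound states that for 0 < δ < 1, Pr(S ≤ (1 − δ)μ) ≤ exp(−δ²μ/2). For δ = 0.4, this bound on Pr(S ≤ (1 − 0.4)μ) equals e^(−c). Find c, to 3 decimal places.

c = δ²μ/2 = 0.4²·569.1/2 = 45.5280.

45.528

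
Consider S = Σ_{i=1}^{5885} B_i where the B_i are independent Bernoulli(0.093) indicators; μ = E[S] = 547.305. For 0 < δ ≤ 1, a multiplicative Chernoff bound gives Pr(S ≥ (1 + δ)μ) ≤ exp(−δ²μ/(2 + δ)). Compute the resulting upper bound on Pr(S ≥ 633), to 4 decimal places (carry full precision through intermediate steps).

Write 633 = (1 + δ)μ, so δ = 633/547.305 − 1 = 0.1565763…
Then the exponent is δ²μ/(2 + δ) = (633 − μ)² / (μ·(2 + δ)) = 6.221810.
Bound = exp(−6.221810) = 0.00199.

0.0020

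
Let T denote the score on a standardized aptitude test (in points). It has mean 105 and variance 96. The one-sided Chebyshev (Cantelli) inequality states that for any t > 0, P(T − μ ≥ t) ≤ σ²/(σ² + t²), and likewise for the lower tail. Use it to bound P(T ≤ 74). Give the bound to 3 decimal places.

Here σ² = 96 and t = 31, so σ² + t² = 1057.
Cantelli's bound: 96/1057 = 0.0908.

0.091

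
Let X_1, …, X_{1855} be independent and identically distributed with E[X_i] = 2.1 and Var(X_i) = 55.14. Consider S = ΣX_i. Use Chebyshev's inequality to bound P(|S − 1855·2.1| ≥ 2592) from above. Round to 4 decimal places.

0.0152

Var(S) = n·Var(X_i) = 1855·55.14 = 102284.7.
Chebyshev: P(|S − 1855·2.1| ≥ 2592) ≤ Var(S)/2592² = 102284.7/6718464 = 0.0152.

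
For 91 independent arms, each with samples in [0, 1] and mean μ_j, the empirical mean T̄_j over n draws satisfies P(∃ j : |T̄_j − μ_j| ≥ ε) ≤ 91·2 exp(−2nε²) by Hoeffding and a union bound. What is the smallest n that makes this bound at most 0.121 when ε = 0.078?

Need 2·91·exp(−2nε²) ≤ 0.121, i.e. exp(−2nε²) ≤ 0.121/182.
So 2nε² ≥ ln(182/0.121) = 7.315971.
Hence n ≥ 7.315971/(2·0.078²) = 601.247.
The smallest integer n is 602.

602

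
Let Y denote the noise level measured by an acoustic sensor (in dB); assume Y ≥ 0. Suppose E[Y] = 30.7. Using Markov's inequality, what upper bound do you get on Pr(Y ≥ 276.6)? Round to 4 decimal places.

0.1110

Markov's inequality: for a non-negative random variable, Pr(Y ≥ a) ≤ E[Y]/a.
Here E[Y] = 30.7 and a = 276.6, so the bound is 30.7/276.6 = 0.1110.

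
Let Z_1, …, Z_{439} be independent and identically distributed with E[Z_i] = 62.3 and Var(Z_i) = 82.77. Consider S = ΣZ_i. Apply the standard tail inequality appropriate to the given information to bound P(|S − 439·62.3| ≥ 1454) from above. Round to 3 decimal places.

With mean and variance of each term known, Chebyshev's inequality bounds the deviation of the sum (or sample mean).
Var(S) = n·Var(Z_i) = 439·82.77 = 36336.03.
Chebyshev: P(|S − 439·62.3| ≥ 1454) ≤ Var(S)/1454² = 36336.03/2114116 = 0.0172.

0.017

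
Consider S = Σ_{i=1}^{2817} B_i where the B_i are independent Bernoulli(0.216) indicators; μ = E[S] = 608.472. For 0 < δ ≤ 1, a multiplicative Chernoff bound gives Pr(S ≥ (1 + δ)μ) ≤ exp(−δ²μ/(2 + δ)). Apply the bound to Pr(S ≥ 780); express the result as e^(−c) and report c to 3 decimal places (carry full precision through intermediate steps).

Write 780 = (1 + δ)μ, so δ = 780/608.472 − 1 = 0.2818996…
Then the exponent is δ²μ/(2 + δ) = (780 − μ)² / (μ·(2 + δ)) = 21.190096.

21.190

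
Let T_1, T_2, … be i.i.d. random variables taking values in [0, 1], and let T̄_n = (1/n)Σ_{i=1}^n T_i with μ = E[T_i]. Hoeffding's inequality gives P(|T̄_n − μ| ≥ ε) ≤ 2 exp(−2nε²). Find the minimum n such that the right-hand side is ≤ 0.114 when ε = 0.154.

Require 2·exp(−2nε²) ≤ 0.114, i.e. 2nε² ≥ ln(2/0.114) = 2.864704.
So n ≥ 2.864704 / (2·0.154²) = 60.396.
The smallest integer n is 61.

61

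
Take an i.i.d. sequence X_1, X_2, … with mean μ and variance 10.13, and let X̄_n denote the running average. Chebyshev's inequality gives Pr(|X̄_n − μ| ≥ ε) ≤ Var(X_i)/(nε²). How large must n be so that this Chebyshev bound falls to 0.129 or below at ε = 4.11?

5

Require 10.13/(n·4.11²) ≤ 0.129, i.e. n ≥ 10.13/(0.129·4.11²) = 4.649.
The smallest integer n is 5.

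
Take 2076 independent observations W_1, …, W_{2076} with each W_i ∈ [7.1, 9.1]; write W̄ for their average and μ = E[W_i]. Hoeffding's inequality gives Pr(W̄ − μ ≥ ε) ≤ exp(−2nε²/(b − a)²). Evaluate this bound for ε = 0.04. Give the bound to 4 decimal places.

Exponent: 2nε²/(b − a)² = 2·2076·0.04² / 2² = 1.66080.
Bound = exp(−1.66080) = 0.18999.

0.1900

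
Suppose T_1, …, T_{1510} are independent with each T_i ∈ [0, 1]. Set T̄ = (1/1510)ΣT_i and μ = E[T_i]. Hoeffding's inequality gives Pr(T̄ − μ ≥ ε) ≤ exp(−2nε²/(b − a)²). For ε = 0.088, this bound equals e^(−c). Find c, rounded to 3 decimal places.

c = 2nε²/(b − a)² = 2·1510·0.088² / 1² = 23.3869.

23.387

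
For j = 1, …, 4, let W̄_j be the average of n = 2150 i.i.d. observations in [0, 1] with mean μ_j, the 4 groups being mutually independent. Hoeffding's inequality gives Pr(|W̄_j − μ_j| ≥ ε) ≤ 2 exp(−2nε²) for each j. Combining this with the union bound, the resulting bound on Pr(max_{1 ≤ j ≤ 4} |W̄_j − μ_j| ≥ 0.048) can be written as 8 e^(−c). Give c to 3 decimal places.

9.907

Union bound over the 4 events: Pr(max_{1 ≤ j ≤ 4} |W̄_j − μ_j| ≥ 0.048) ≤ 4·2·exp(−2nε²) = 8 exp(−2·2150·0.048²).
So c = 2·2150·0.048² = 9.9072.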